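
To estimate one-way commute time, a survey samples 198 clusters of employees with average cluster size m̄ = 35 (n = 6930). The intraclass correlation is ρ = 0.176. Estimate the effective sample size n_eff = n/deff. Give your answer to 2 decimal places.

deff = 1 + (35 − 1)·0.176 = 1 + 5.984 = 6.984.
n_eff = 6930 / 6.984 = 992.27.

992.27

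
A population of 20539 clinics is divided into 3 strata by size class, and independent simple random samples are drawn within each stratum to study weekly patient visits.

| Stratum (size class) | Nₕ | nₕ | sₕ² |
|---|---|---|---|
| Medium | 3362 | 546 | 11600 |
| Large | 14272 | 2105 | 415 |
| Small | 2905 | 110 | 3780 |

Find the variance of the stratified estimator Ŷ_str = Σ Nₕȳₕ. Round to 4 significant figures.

5.144 × 10^8

Var(Ŷ_str) = Σₕ Nₕ²(1 − fₕ)sₕ²/nₕ.
Medium: 3362²·(1 − 546/3362)·11600/546 = 2.0113873 × 10^8.
Large: 14272²·(1 − 2105/14272)·415/2105 = 3.4234528 × 10^7.
Small: 2905²·(1 − 110/2905)·3780/110 = 2.7901469 × 10^8.
Sum = 5.1438795 × 10^8.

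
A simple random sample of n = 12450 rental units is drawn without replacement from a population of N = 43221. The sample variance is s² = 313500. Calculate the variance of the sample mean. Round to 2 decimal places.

Under SRS without replacement, Var(ȳ) = (1 − f)·s²/n with f = n/N = 12450/43221 = 0.28805442.
Var(ȳ) = (1 − 0.28805442)·313500/12450 = 0.71194558·25.180723 = 17.927304.

17.93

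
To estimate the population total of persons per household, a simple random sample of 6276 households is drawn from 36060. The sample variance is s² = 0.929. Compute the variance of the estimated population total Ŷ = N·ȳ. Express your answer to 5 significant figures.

158980

Var(Ŷ) = N²·Var(ȳ) = N²·(1 − n/N)·s²/n.
f = 6276/36060 = 0.17404326; Var(ȳ) = 0.82595674·0.929/6276 = 1.222616 × 10^-4.
Var(Ŷ) = 36060² · (1.222616 × 10^-4) = 158979.64.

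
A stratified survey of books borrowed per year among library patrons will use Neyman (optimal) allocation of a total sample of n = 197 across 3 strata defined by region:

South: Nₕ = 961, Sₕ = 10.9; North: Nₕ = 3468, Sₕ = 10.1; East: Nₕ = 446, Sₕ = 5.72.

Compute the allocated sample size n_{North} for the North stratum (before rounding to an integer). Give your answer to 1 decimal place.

Neyman allocation: nₕ = n·NₕSₕ / Σⱼ NⱼSⱼ.
Σ NⱼSⱼ = 961·10.9 + 3468·10.1 + 446·5.72 = 48052.82.
n_{North} = 197·3468·10.1 / 48052.82 = 143.6.

143.6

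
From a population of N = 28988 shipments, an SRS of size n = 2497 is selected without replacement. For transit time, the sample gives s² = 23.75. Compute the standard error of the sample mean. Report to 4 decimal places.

0.0932

Under SRS without replacement, Var(ȳ) = (1 − f)·s²/n with f = n/N = 2497/28988 = 0.08613909.
Var(ȳ) = (1 − 0.08613909)·23.75/2497 = 0.91386091·0.0095114137 = 0.0086921092.
SE(ȳ) = √(0.0086921092) = 0.0932.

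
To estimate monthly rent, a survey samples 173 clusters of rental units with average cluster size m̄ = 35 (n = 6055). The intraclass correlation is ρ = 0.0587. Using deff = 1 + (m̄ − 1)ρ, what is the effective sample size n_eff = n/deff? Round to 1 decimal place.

deff = 1 + (35 − 1)·0.0587 = 1 + 1.9958 = 2.9958.
n_eff = 6055 / 2.9958 = 2021.2.

2021.2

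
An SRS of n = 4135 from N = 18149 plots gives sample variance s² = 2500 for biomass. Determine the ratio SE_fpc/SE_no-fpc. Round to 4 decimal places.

0.8787

f = n/N = 4135/18149 = 0.22783624.
SE_no-fpc = √(s²/n) = 0.77755702; SE_fpc = √((1−f)s²/n) = 0.68326151.
Ratio = √(1−f) = 0.87872849.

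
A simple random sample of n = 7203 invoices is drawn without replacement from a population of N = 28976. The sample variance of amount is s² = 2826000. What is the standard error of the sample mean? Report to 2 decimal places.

Under SRS without replacement, Var(ȳ) = (1 − f)·s²/n with f = n/N = 7203/28976 = 0.24858504.
Var(ȳ) = (1 − 0.24858504)·2826000/7203 = 0.75141496·392.33653 = 294.80754.
SE(ȳ) = √(294.80754) = 17.17.

17.17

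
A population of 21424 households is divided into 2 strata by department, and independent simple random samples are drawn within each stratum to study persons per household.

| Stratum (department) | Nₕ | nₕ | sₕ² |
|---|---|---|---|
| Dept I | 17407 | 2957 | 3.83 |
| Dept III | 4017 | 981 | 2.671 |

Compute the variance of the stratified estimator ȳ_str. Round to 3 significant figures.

Var(ȳ_str) = Σₕ Wₕ²(1 − fₕ)sₕ²/nₕ with Wₕ = Nₕ/N, N = 21424.
Dept I: Wₕ = 0.81250000; term = 0.81250000²·(1 − 0.16987419)·3.83/2957 = 7.0980345 × 10^-4.
Dept III: Wₕ = 0.18750000; term = 0.18750000²·(1 − 0.24421210)·2.671/981 = 7.2344807 × 10^-5.
Sum = 7.8214826 × 10^-4.

7.82 × 10^-4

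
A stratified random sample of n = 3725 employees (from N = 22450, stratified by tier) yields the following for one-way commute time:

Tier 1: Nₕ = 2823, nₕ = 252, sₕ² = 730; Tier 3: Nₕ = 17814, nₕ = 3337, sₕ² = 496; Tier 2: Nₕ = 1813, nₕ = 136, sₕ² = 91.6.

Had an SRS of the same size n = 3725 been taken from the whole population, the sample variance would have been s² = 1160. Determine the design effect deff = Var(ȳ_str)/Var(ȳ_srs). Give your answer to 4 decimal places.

0.4691

Var(ȳ_str) = Σ Wₕ²(1−fₕ)sₕ²/nₕ with Wₕ = Nₕ/22450:
  Tier 1: (2823/22450)²·(1−252/2823)·730/252 = 0.041715993
  Tier 3: (17814/22450)²·(1−3337/17814)·496/3337 = 0.076055881
  Tier 2: (1813/22450)²·(1−136/1813)·91.6/136 = 0.0040630741
  → Var(ȳ_str) = 0.12183495.
Var(ȳ_srs) = (1 − 3725/22450)·1160/3725 = 0.25973902.
deff = 0.12183495 / 0.25973902 = 0.4691.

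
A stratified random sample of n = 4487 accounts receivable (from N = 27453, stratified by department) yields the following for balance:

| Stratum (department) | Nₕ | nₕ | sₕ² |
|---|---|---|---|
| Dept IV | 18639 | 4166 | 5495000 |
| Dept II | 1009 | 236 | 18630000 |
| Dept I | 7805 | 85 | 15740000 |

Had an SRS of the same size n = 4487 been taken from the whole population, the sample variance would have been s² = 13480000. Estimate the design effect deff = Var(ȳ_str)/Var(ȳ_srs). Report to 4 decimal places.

Var(ȳ_str) = Σ Wₕ²(1−fₕ)sₕ²/nₕ with Wₕ = Nₕ/27453:
  Dept IV: (18639/27453)²·(1−4166/18639)·5495000/4166 = 472.11737
  Dept II: (1009/27453)²·(1−236/1009)·18630000/236 = 81.694326
  Dept I: (7805/27453)²·(1−85/7805)·15740000/85 = 14804.59
  → Var(ȳ_str) = 15358.402.
Var(ȳ_srs) = (1 − 4487/27453)·13480000/4487 = 2513.2134.
deff = 15358.402 / 2513.2134 = 6.1111.

6.1111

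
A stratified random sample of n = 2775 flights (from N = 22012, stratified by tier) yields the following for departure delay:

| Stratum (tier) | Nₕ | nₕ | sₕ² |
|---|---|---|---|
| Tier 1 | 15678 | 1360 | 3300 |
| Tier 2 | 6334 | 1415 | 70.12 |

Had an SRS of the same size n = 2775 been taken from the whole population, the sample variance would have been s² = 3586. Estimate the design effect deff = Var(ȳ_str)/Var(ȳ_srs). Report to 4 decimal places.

0.9982

Var(ȳ_str) = Σ Wₕ²(1−fₕ)sₕ²/nₕ with Wₕ = Nₕ/22012:
  Tier 1: (15678/22012)²·(1−1360/15678)·3300/1360 = 1.1241624
  Tier 2: (6334/22012)²·(1−1415/6334)·70.12/1415 = 0.0031865544
  → Var(ȳ_str) = 1.127349.
Var(ȳ_srs) = (1 − 2775/22012)·3586/2775 = 1.1293411.
deff = 1.127349 / 1.1293411 = 0.9982.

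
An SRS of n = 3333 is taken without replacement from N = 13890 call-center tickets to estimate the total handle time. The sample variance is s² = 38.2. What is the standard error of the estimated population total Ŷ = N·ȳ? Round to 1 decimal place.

Var(Ŷ) = N²·Var(ȳ) = N²·(1 − n/N)·s²/n.
f = 3333/13890 = 0.23995680; Var(ȳ) = 0.76004320·38.2/3333 = 0.0087109661.
Var(Ŷ) = 13890² · 0.0087109661 = 1.680625 × 10^6.
SE(Ŷ) = √(1.680625 × 10^6) = 1296.4.

1296.4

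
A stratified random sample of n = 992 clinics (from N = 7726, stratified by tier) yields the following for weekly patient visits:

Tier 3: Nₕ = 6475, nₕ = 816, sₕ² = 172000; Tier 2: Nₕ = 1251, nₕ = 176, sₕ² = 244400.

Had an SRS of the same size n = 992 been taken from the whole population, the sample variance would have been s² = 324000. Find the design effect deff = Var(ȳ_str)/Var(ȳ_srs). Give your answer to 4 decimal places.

Var(ȳ_str) = Σ Wₕ²(1−fₕ)sₕ²/nₕ with Wₕ = Nₕ/7726:
  Tier 3: (6475/7726)²·(1−816/6475)·172000/816 = 129.39227
  Tier 2: (1251/7726)²·(1−176/1251)·244400/176 = 31.28563
  → Var(ȳ_str) = 160.6779.
Var(ȳ_srs) = (1 − 992/7726)·324000/992 = 284.67658.
deff = 160.6779 / 284.67658 = 0.5644.

0.5644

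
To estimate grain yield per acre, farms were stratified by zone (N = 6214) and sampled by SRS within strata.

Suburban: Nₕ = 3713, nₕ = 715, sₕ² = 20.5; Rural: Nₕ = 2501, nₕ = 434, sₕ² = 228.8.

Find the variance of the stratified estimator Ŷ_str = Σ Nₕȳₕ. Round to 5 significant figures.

3.0445 × 10^6

Var(Ŷ_str) = Σₕ Nₕ²(1 − fₕ)sₕ²/nₕ.
Suburban: 3713²·(1 − 715/3713)·20.5/715 = 319157.02.
Rural: 2501²·(1 − 434/2501)·228.8/434 = 2.7253385 × 10^6.
Sum = 3.0444955 × 10^6.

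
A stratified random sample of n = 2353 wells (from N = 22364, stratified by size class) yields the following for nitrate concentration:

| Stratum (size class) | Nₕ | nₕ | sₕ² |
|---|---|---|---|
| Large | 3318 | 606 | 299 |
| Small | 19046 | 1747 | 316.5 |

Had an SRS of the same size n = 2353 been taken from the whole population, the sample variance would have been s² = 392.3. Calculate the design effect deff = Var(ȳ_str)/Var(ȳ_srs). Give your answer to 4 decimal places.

0.8595

Var(ȳ_str) = Σ Wₕ²(1−fₕ)sₕ²/nₕ with Wₕ = Nₕ/22364:
  Large: (3318/22364)²·(1−606/3318)·299/606 = 0.0088769886
  Small: (19046/22364)²·(1−1747/19046)·316.5/1747 = 0.11934566
  → Var(ȳ_str) = 0.12822265.
Var(ȳ_srs) = (1 − 2353/22364)·392.3/2353 = 0.14918175.
deff = 0.12822265 / 0.14918175 = 0.8595.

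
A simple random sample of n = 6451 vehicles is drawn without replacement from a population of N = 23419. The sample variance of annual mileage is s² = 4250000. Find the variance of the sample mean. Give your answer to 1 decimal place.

Under SRS without replacement, Var(ȳ) = (1 − f)·s²/n with f = n/N = 6451/23419 = 0.27546010.
Var(ȳ) = (1 − 0.27546010)·4250000/6451 = 0.72453990·658.81259 = 477.33601.

477.3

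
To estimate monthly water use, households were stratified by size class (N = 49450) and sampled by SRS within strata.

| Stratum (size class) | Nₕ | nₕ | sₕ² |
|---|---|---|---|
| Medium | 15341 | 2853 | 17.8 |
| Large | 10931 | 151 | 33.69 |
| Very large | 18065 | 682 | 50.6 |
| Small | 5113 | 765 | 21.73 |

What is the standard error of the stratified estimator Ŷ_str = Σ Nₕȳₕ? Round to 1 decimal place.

7170.5

Var(Ŷ_str) = Σₕ Nₕ²(1 − fₕ)sₕ²/nₕ.
Medium: 15341²·(1 − 2853/15341)·17.8/2853 = 1.1952666 × 10^6.
Large: 10931²·(1 − 151/10931)·33.69/151 = 2.6290734 × 10^7.
Very large: 18065²·(1 − 682/18065)·50.6/682 = 2.3298547 × 10^7.
Small: 5113²·(1 − 765/5113)·21.73/765 = 631485.84.
Sum = 5.1416033 × 10^7.
SE = √(5.1416033 × 10^7) = 7170.5.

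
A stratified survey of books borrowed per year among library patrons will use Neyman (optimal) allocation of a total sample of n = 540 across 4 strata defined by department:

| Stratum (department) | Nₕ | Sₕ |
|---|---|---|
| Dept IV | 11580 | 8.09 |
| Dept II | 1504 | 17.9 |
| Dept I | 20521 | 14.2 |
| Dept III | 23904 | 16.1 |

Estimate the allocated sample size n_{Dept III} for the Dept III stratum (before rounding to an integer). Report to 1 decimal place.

260.8

Neyman allocation: nₕ = n·NₕSₕ / Σⱼ NⱼSⱼ.
Σ NⱼSⱼ = 11580·8.09 + 1504·17.9 + 20521·14.2 + 23904·16.1 = 796856.4.
n_{Dept III} = 540·23904·16.1 / 796856.4 = 260.8.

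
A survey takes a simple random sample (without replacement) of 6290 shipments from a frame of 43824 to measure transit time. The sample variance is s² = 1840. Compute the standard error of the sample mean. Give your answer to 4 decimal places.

0.5005

Under SRS without replacement, Var(ȳ) = (1 − f)·s²/n with f = n/N = 6290/43824 = 0.14352866.
Var(ȳ) = (1 − 0.14352866)·1840/6290 = 0.85647134·0.29252782 = 0.2505417.
SE(ȳ) = √(0.2505417) = 0.5005.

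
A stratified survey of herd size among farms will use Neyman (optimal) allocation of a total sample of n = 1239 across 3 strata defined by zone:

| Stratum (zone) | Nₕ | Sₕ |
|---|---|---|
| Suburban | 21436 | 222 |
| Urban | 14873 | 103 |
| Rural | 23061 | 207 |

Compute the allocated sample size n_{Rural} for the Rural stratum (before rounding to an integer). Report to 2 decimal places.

534.56

Neyman allocation: nₕ = n·NₕSₕ / Σⱼ NⱼSⱼ.
Σ NⱼSⱼ = 21436·222 + 14873·103 + 23061·207 = 1.1064338 × 10^7.
n_{Rural} = 1239·23061·207 / (1.1064338 × 10^7) = 534.56.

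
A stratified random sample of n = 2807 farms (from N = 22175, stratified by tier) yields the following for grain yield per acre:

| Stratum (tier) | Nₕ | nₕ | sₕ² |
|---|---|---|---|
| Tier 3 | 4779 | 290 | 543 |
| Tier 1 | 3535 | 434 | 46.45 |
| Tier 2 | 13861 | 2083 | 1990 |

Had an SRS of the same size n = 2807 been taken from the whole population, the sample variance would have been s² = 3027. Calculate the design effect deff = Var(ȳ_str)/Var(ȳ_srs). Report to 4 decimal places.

0.4260

Var(ȳ_str) = Σ Wₕ²(1−fₕ)sₕ²/nₕ with Wₕ = Nₕ/22175:
  Tier 3: (4779/22175)²·(1−290/4779)·543/290 = 0.081688554
  Tier 1: (3535/22175)²·(1−434/3535)·46.45/434 = 0.0023859422
  Tier 2: (13861/22175)²·(1−2083/13861)·1990/2083 = 0.31717771
  → Var(ȳ_str) = 0.40125221.
Var(ȳ_srs) = (1 − 2807/22175)·3027/2807 = 0.94187042.
deff = 0.40125221 / 0.94187042 = 0.4260.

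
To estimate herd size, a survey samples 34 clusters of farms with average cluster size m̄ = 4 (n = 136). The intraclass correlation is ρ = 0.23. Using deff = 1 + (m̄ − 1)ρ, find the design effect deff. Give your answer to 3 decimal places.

deff = 1 + (4 − 1)·0.23 = 1 + 0.69 = 1.69.

1.690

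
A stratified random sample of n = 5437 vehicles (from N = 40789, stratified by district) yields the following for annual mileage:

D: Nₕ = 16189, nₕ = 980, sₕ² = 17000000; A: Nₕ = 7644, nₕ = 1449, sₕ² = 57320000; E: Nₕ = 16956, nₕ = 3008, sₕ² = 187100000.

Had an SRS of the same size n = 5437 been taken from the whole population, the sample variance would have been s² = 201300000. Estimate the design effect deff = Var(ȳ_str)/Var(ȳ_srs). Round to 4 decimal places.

0.3906

Var(ȳ_str) = Σ Wₕ²(1−fₕ)sₕ²/nₕ with Wₕ = Nₕ/40789:
  D: (16189/40789)²·(1−980/16189)·17000000/980 = 2567.1865
  A: (7644/40789)²·(1−1449/7644)·57320000/1449 = 1125.9359
  E: (16956/40789)²·(1−3008/16956)·187100000/3008 = 8841.8916
  → Var(ȳ_str) = 12535.014.
Var(ȳ_srs) = (1 − 5437/40789)·201300000/5437 = 32088.94.
deff = 12535.014 / 32088.94 = 0.3906.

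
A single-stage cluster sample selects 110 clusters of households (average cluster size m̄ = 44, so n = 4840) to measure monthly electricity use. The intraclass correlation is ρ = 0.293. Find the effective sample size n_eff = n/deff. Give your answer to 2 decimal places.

355.91

deff = 1 + (44 − 1)·0.293 = 1 + 12.599 = 13.599.
n_eff = 4840 / 13.599 = 355.91.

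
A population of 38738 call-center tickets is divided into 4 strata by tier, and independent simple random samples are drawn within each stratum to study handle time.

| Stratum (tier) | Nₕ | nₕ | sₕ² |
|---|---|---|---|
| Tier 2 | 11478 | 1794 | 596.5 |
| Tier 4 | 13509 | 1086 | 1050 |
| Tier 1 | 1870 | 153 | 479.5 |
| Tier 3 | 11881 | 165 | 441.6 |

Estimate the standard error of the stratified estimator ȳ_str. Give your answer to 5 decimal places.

0.62267

Var(ȳ_str) = Σₕ Wₕ²(1 − fₕ)sₕ²/nₕ with Wₕ = Nₕ/N, N = 38738.
Tier 2: Wₕ = 0.29629821; term = 0.29629821²·(1 − 0.15629901)·596.5/1794 = 0.024628311.
Tier 4: Wₕ = 0.34872735; term = 0.34872735²·(1 − 0.08039085)·1050/1086 = 0.10812715.
Tier 1: Wₕ = 0.04827301; term = 0.04827301²·(1 − 0.08181818)·479.5/153 = 0.0067055544.
Tier 3: Wₕ = 0.30670143; term = 0.30670143²·(1 − 0.01388772)·441.6/165 = 0.24825791.
Sum = 0.38771893.
SE = √(0.38771893) = 0.62267.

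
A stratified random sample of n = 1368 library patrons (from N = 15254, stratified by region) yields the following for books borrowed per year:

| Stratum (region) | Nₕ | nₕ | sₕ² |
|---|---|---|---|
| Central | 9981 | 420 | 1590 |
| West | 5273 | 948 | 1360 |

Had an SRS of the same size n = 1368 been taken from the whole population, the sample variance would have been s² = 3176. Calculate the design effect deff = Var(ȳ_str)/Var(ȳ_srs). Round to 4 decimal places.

0.8012

Var(ȳ_str) = Σ Wₕ²(1−fₕ)sₕ²/nₕ with Wₕ = Nₕ/15254:
  Central: (9981/15254)²·(1−420/9981)·1590/420 = 1.5525934
  West: (5273/15254)²·(1−948/5273)·1360/948 = 0.14060701
  → Var(ȳ_str) = 1.6932004.
Var(ȳ_srs) = (1 − 1368/15254)·3176/1368 = 2.1134297.
deff = 1.6932004 / 2.1134297 = 0.8012.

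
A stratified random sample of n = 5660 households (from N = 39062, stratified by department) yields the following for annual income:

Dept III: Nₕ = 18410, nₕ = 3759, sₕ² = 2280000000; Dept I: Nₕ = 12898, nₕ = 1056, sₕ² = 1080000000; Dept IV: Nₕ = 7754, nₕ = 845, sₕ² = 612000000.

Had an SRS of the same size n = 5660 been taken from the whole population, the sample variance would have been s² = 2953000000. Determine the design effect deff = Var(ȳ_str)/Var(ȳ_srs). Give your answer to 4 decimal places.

Var(ȳ_str) = Σ Wₕ²(1−fₕ)sₕ²/nₕ with Wₕ = Nₕ/39062:
  Dept III: (18410/39062)²·(1−3759/18410)·2280000000/3759 = 107219.71
  Dept I: (12898/39062)²·(1−1056/12898)·1080000000/1056 = 102376.04
  Dept IV: (7754/39062)²·(1−845/7754)·612000000/845 = 25428.852
  → Var(ȳ_str) = 235024.6.
Var(ȳ_srs) = (1 − 5660/39062)·2953000000/5660 = 446133.68.
deff = 235024.6 / 446133.68 = 0.5268.

0.5268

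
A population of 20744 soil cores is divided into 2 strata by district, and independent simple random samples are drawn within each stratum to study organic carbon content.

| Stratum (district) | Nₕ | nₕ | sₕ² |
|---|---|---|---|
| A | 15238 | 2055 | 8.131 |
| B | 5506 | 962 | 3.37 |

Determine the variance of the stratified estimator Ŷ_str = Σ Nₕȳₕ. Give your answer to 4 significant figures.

Var(Ŷ_str) = Σₕ Nₕ²(1 − fₕ)sₕ²/nₕ.
A: 15238²·(1 − 2055/15238)·8.131/2055 = 794830.19.
B: 5506²·(1 − 962/5506)·3.37/962 = 87645.447.
Sum = 882475.64.

882500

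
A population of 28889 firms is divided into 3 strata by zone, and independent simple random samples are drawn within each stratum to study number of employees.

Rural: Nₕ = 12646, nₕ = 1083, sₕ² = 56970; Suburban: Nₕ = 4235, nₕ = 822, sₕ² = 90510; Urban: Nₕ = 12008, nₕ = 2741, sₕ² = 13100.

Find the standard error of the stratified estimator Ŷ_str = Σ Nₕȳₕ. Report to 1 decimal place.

Var(Ŷ_str) = Σₕ Nₕ²(1 − fₕ)sₕ²/nₕ.
Rural: 12646²·(1 − 1083/12646)·56970/1083 = 7.6920388 × 10^9.
Suburban: 4235²·(1 − 822/4235)·90510/822 = 1.5915286 × 10^9.
Urban: 12008²·(1 − 2741/12008)·13100/2741 = 5.3182911 × 10^8.
Sum = 9.8153965 × 10^9.
SE = √(9.8153965 × 10^9) = 99072.7.

99072.7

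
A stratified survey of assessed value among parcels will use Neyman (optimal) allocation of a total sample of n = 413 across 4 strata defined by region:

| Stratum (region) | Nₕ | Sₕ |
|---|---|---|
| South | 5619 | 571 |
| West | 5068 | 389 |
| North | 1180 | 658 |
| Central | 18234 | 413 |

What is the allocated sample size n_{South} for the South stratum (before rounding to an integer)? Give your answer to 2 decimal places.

Neyman allocation: nₕ = n·NₕSₕ / Σⱼ NⱼSⱼ.
Σ NⱼSⱼ = 5619·571 + 5068·389 + 1180·658 + 18234·413 = 1.3486983 × 10^7.
n_{South} = 413·5619·571 / (1.3486983 × 10^7) = 98.25.

98.25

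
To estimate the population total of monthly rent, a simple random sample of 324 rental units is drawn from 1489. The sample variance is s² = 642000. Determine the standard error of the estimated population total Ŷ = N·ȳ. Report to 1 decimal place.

58628.0

Var(Ŷ) = N²·Var(ȳ) = N²·(1 − n/N)·s²/n.
f = 324/1489 = 0.21759570; Var(ȳ) = 0.78240430·642000/324 = 1550.3196.
Var(Ŷ) = 1489² · 1550.3196 = 3.4372461 × 10^9.
SE(Ŷ) = √(3.4372461 × 10^9) = 58628.0.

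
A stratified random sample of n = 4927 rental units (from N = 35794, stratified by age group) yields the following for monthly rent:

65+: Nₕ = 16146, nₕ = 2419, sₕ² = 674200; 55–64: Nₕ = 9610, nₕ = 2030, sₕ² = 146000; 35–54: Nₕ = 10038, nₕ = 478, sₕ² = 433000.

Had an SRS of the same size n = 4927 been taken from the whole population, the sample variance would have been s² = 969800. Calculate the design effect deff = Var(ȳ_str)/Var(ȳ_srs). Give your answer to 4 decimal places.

0.7079

Var(ȳ_str) = Σ Wₕ²(1−fₕ)sₕ²/nₕ with Wₕ = Nₕ/35794:
  65+: (16146/35794)²·(1−2419/16146)·674200/2419 = 48.213981
  55–64: (9610/35794)²·(1−2030/9610)·146000/2030 = 4.0891114
  35–54: (10038/35794)²·(1−478/10038)·433000/478 = 67.849182
  → Var(ȳ_str) = 120.15227.
Var(ȳ_srs) = (1 − 4927/35794)·969800/4927 = 169.73985.
deff = 120.15227 / 169.73985 = 0.7079.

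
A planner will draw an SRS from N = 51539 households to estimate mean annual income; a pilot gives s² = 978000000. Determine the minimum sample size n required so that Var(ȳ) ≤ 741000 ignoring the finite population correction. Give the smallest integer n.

Without fpc, n₀ = s²/D = 978000000/741000 = 1319.8381.
Rounding up, n = 1320.

1320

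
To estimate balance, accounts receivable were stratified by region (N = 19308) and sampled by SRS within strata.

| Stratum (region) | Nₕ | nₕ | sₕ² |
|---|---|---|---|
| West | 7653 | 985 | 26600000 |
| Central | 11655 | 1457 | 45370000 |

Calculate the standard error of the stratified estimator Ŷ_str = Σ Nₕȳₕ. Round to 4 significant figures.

Var(Ŷ_str) = Σₕ Nₕ²(1 − fₕ)sₕ²/nₕ.
West: 7653²·(1 − 985/7653)·26600000/985 = 1.3780745 × 10^12.
Central: 11655²·(1 − 1457/11655)·45370000/1457 = 3.7011485 × 10^12.
Sum = 5.079223 × 10^12.
SE = √(5.079223 × 10^12) = 2.254 × 10^6.

2.254 × 10^6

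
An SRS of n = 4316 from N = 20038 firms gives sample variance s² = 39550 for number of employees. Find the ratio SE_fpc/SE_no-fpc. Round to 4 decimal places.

0.8858

f = n/N = 4316/20038 = 0.21539076.
SE_no-fpc = √(s²/n) = 3.0271401; SE_fpc = √((1−f)s²/n) = 2.6813854.
Ratio = √(1−f) = 0.88578171.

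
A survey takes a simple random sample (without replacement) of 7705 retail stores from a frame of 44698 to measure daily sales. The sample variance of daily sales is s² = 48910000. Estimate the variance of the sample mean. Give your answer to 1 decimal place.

Under SRS without replacement, Var(ȳ) = (1 − f)·s²/n with f = n/N = 7705/44698 = 0.17237908.
Var(ȳ) = (1 − 0.17237908)·48910000/7705 = 0.82762092·6347.8261 = 5253.5937.

5253.6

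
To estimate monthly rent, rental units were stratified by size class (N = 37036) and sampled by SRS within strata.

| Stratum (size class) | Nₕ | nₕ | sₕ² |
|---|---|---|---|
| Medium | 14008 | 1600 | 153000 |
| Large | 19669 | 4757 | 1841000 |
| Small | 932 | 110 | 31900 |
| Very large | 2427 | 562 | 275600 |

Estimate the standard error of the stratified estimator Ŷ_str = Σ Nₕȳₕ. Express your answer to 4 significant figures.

364100

Var(Ŷ_str) = Σₕ Nₕ²(1 − fₕ)sₕ²/nₕ.
Medium: 14008²·(1 − 1600/14008)·153000/1600 = 1.6620702 × 10^10.
Large: 19669²·(1 − 4757/19669)·1841000/4757 = 1.1351123 × 10^11.
Small: 932²·(1 − 110/932)·31900/110 = 2.2217016 × 10^8.
Very large: 2427²·(1 − 562/2427)·275600/562 = 2.2196858 × 10^9.
Sum = 1.3257379 × 10^11.
SE = √(1.3257379 × 10^11) = 364100.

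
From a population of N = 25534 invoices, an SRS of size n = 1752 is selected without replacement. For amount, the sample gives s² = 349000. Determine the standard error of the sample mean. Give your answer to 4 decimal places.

Under SRS without replacement, Var(ȳ) = (1 − f)·s²/n with f = n/N = 1752/25534 = 0.06861440.
Var(ȳ) = (1 − 0.06861440)·349000/1752 = 0.93138560·199.20091 = 185.53286.
SE(ȳ) = √(185.53286) = 13.6210.

13.6210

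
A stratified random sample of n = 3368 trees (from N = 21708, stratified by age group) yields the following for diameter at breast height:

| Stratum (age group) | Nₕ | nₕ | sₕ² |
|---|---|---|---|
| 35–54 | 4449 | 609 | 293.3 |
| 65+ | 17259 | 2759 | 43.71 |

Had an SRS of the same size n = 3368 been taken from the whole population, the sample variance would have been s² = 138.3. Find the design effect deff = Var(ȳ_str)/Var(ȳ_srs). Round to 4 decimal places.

Var(ȳ_str) = Σ Wₕ²(1−fₕ)sₕ²/nₕ with Wₕ = Nₕ/21708:
  35–54: (4449/21708)²·(1−609/4449)·293.3/609 = 0.017460182
  65+: (17259/21708)²·(1−2759/17259)·43.71/2759 = 0.0084134305
  → Var(ȳ_str) = 0.025873613.
Var(ȳ_srs) = (1 − 3368/21708)·138.3/3368 = 0.034692022.
deff = 0.025873613 / 0.034692022 = 0.7458.

0.7458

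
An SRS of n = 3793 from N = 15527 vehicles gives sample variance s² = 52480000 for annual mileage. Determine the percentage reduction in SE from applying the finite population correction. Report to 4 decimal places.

f = n/N = 3793/15527 = 0.24428415.
SE_no-fpc = √(s²/n) = 117.62659; SE_fpc = √((1−f)s²/n) = 102.25505.
Ratio = √(1−f) = 0.86931919. Reduction = 100·(1 − 0.86931919) = 13.0681%.

13.0681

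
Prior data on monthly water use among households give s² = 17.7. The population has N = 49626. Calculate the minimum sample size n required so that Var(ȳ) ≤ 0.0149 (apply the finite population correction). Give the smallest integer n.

Without fpc, n₀ = s²/D = 17.7/0.0149 = 1187.9195.
With fpc, (1 − n/N)·s²/n ≤ D requires n ≥ n₀/(1 + n₀/N) = 1187.9195/(1 + 1187.9195/49626) = 1160.1485.
Rounding up, n = 1161.

1161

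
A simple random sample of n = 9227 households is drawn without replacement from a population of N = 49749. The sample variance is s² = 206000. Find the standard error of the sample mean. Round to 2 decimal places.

Under SRS without replacement, Var(ȳ) = (1 − f)·s²/n with f = n/N = 9227/49749 = 0.18547106.
Var(ȳ) = (1 − 0.18547106)·206000/9227 = 0.81452894·22.325783 = 18.184996.
SE(ȳ) = √(18.184996) = 4.26.

4.26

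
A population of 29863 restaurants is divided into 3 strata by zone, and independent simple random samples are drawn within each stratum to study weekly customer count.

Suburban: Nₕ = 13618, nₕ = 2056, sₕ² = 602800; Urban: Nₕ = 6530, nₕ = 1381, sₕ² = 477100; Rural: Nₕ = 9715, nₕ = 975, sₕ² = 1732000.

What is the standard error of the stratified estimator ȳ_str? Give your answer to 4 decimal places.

Var(ȳ_str) = Σₕ Wₕ²(1 − fₕ)sₕ²/nₕ with Wₕ = Nₕ/N, N = 29863.
Suburban: Wₕ = 0.45601581; term = 0.45601581²·(1 − 0.15097665)·602800/2056 = 51.764206.
Urban: Wₕ = 0.21866524; term = 0.21866524²·(1 − 0.21148545)·477100/1381 = 13.025216.
Rural: Wₕ = 0.32531896; term = 0.32531896²·(1 − 0.10036027)·1732000/975 = 169.13389.
Sum = 233.92331.
SE = √(233.92331) = 15.2946.

15.2946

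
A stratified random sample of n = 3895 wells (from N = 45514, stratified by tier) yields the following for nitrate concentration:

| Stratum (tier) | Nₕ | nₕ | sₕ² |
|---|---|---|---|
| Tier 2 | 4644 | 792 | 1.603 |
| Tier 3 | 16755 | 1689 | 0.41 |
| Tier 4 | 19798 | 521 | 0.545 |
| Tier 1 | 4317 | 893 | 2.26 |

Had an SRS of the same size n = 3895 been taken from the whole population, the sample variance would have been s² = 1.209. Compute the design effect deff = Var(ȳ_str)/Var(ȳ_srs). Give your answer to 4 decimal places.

0.9084

Var(ȳ_str) = Σ Wₕ²(1−fₕ)sₕ²/nₕ with Wₕ = Nₕ/45514:
  Tier 2: (4644/45514)²·(1−792/4644)·1.603/792 = 1.7478205 × 10^-5
  Tier 3: (16755/45514)²·(1−1689/16755)·0.41/1689 = 2.9580574 × 10^-5
  Tier 4: (19798/45514)²·(1−521/19798)·0.545/521 = 1.9272122 × 10^-4
  Tier 1: (4317/45514)²·(1−893/4317)·2.26/893 = 1.8058546 × 10^-5
  → Var(ȳ_str) = 2.5783855 × 10^-4.
Var(ȳ_srs) = (1 − 3895/45514)·1.209/3895 = 2.8383469 × 10^-4.
deff = (2.5783855 × 10^-4) / (2.8383469 × 10^-4) = 0.9084.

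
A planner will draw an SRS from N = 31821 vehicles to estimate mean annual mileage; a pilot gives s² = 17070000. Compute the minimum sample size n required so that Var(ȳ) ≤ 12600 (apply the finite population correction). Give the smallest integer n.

1300

Without fpc, n₀ = s²/D = 17070000/12600 = 1354.7619.
With fpc, (1 − n/N)·s²/n ≤ D requires n ≥ n₀/(1 + n₀/N) = 1354.7619/(1 + 1354.7619/31821) = 1299.4390.
Rounding up, n = 1300.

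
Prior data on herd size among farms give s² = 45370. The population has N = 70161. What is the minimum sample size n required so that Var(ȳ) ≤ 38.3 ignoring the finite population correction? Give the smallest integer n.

Without fpc, n₀ = s²/D = 45370/38.3 = 1184.5953.
Rounding up, n = 1185.

1185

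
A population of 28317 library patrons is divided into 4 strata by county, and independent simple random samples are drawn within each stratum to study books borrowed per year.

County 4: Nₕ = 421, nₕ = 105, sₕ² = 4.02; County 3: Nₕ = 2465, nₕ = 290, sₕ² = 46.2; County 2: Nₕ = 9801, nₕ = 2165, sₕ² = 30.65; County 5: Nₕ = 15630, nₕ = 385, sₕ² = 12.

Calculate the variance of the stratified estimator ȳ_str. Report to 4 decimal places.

Var(ȳ_str) = Σₕ Wₕ²(1 − fₕ)sₕ²/nₕ with Wₕ = Nₕ/N, N = 28317.
County 4: Wₕ = 0.01486739; term = 0.01486739²·(1 − 0.24940618)·4.02/105 = 6.3520141 × 10^-6.
County 3: Wₕ = 0.08705018; term = 0.08705018²·(1 − 0.11764706)·46.2/290 = 0.0010651866.
County 2: Wₕ = 0.34611717; term = 0.34611717²·(1 − 0.22089583)·30.65/2165 = 0.0013213395.
County 5: Wₕ = 0.55196525; term = 0.55196525²·(1 − 0.02463212)·12/385 = 0.0092621635.
Sum = 0.011655042.

0.0117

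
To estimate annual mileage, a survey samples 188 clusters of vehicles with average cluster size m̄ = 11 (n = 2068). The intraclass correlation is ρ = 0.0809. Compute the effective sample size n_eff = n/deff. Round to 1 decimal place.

1143.2

deff = 1 + (11 − 1)·0.0809 = 1 + 0.809 = 1.809.
n_eff = 2068 / 1.809 = 1143.2.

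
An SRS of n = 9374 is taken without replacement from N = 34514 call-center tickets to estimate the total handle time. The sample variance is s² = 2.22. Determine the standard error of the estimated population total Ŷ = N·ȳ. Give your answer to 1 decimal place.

Var(Ŷ) = N²·Var(ȳ) = N²·(1 − n/N)·s²/n.
f = 9374/34514 = 0.27159993; Var(ȳ) = 0.72840007·2.22/9374 = 1.7250354 × 10^-4.
Var(Ŷ) = 34514² · (1.7250354 × 10^-4) = 205489.01.
SE(Ŷ) = √(205489.01) = 453.3.

453.3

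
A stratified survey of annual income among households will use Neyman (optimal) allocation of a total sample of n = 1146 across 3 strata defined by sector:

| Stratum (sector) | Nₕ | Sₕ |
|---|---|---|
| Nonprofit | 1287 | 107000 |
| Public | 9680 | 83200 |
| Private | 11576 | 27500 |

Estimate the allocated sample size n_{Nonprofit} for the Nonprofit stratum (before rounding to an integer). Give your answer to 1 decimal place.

125.1

Neyman allocation: nₕ = n·NₕSₕ / Σⱼ NⱼSⱼ.
Σ NⱼSⱼ = 1287·107000 + 9680·83200 + 11576·27500 = 1.261425 × 10^9.
n_{Nonprofit} = 1146·1287·107000 / (1.261425 × 10^9) = 125.1.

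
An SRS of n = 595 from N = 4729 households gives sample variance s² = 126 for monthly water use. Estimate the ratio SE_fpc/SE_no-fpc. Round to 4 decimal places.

f = n/N = 595/4729 = 0.12581941.
SE_no-fpc = √(s²/n) = 0.46017899; SE_fpc = √((1−f)s²/n) = 0.43025643.
Ratio = √(1−f) = 0.93497625.

0.9350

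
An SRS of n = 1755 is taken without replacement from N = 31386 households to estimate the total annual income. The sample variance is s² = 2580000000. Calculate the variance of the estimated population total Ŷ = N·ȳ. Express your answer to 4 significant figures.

Var(Ŷ) = N²·Var(ȳ) = N²·(1 − n/N)·s²/n.
f = 1755/31386 = 0.05591665; Var(ȳ) = 0.94408335·2580000000/1755 = 1.3878832 × 10^6.
Var(Ŷ) = 31386² · (1.3878832 × 10^6) = 1.3671774 × 10^15.

1.367 × 10^15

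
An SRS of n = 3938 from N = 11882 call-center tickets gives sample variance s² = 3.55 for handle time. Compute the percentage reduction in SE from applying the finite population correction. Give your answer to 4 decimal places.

18.2336

f = n/N = 3938/11882 = 0.33142569.
SE_no-fpc = √(s²/n) = 0.030024537; SE_fpc = √((1−f)s²/n) = 0.024549981.
Ratio = √(1−f) = 0.81766394. Reduction = 100·(1 − 0.81766394) = 18.2336%.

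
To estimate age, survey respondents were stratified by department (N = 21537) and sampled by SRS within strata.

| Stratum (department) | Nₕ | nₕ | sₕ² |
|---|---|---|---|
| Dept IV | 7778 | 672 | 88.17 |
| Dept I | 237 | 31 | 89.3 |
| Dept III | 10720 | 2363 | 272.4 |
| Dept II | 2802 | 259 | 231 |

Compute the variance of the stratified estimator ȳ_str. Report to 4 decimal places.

Var(ȳ_str) = Σₕ Wₕ²(1 − fₕ)sₕ²/nₕ with Wₕ = Nₕ/N, N = 21537.
Dept IV: Wₕ = 0.36114593; term = 0.36114593²·(1 − 0.08639753)·88.17/672 = 0.015634151.
Dept I: Wₕ = 0.01100432; term = 0.01100432²·(1 − 0.13080169)·89.3/31 = 3.0320399 × 10^-4.
Dept III: Wₕ = 0.49774806; term = 0.49774806²·(1 − 0.22042910)·272.4/2363 = 0.022264767.
Dept II: Wₕ = 0.13010169; term = 0.13010169²·(1 − 0.09243398)·231/259 = 0.013701127.
Sum = 0.051903249.

0.0519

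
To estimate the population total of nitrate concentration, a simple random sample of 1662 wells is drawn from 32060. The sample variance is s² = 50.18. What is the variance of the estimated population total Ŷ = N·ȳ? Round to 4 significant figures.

Var(Ŷ) = N²·Var(ȳ) = N²·(1 − n/N)·s²/n.
f = 1662/32060 = 0.05184030; Var(ȳ) = 0.94815970·50.18/1662 = 0.028627349.
Var(Ŷ) = 32060² · 0.028627349 = 2.9424437 × 10^7.

2.942 × 10^7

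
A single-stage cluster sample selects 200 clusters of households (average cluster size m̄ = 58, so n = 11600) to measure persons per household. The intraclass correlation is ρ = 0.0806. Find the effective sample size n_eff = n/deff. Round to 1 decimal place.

deff = 1 + (58 − 1)·0.0806 = 1 + 4.5942 = 5.5942.
n_eff = 11600 / 5.5942 = 2073.6.

2073.6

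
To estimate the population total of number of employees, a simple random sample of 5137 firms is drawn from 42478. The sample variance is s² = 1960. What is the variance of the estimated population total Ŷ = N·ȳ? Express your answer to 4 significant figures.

6.052 × 10^8

Var(Ŷ) = N²·Var(ȳ) = N²·(1 − n/N)·s²/n.
f = 5137/42478 = 0.12093319; Var(ȳ) = 0.87906681·1960/5137 = 0.33540412.
Var(Ŷ) = 42478² · 0.33540412 = 6.0519665 × 10^8.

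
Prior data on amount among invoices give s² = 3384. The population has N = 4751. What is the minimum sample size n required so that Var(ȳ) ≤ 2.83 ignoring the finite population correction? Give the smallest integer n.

1196

Without fpc, n₀ = s²/D = 3384/2.83 = 1195.7597.
Rounding up, n = 1196.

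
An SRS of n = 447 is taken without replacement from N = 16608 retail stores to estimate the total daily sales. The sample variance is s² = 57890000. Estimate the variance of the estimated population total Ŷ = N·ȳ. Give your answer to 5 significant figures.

3.4760 × 10^13

Var(Ŷ) = N²·Var(ȳ) = N²·(1 − n/N)·s²/n.
f = 447/16608 = 0.02691474; Var(ȳ) = 0.97308526·57890000/447 = 126022.16.
Var(Ŷ) = 16608² · 126022.16 = 3.4760146 × 10^13.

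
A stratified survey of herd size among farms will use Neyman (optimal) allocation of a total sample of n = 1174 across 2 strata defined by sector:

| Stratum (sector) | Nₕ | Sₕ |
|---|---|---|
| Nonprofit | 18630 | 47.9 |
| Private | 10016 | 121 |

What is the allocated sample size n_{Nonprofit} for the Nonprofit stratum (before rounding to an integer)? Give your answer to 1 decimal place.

497.9

Neyman allocation: nₕ = n·NₕSₕ / Σⱼ NⱼSⱼ.
Σ NⱼSⱼ = 18630·47.9 + 10016·121 = 2.104313 × 10^6.
n_{Nonprofit} = 1174·18630·47.9 / (2.104313 × 10^6) = 497.9.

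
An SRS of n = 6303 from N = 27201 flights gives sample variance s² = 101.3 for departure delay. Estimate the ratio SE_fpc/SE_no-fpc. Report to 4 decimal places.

f = n/N = 6303/27201 = 0.23171942.
SE_no-fpc = √(s²/n) = 0.12677426; SE_fpc = √((1−f)s²/n) = 0.11111968.
Ratio = √(1−f) = 0.87651616.

0.8765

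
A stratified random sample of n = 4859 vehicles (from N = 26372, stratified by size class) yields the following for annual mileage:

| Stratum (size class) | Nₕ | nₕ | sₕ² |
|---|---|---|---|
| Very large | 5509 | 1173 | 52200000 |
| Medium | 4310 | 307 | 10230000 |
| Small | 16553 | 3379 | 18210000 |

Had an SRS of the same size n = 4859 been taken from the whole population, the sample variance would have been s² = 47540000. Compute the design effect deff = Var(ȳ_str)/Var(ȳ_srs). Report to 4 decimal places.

Var(ȳ_str) = Σ Wₕ²(1−fₕ)sₕ²/nₕ with Wₕ = Nₕ/26372:
  Very large: (5509/26372)²·(1−1173/5509)·52200000/1173 = 1528.44
  Medium: (4310/26372)²·(1−307/4310)·10230000/307 = 826.63537
  Small: (16553/26372)²·(1−3379/16553)·18210000/3379 = 1689.7793
  → Var(ȳ_str) = 4044.8547.
Var(ȳ_srs) = (1 − 4859/26372)·47540000/4859 = 7981.2367.
deff = 4044.8547 / 7981.2367 = 0.5068.

0.5068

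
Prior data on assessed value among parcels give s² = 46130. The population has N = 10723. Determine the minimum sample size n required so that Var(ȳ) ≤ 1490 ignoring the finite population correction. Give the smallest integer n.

31

Without fpc, n₀ = s²/D = 46130/1490 = 30.9597.
Rounding up, n = 31.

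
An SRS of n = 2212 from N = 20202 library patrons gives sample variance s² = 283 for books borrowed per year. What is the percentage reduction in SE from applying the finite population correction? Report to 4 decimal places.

f = n/N = 2212/20202 = 0.10949411.
SE_no-fpc = √(s²/n) = 0.35768494; SE_fpc = √((1−f)s²/n) = 0.33753519.
Ratio = √(1−f) = 0.94366620. Reduction = 100·(1 − 0.94366620) = 5.6334%.

5.6334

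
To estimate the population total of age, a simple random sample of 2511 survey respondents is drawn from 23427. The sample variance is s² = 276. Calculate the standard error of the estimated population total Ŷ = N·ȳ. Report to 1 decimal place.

Var(Ŷ) = N²·Var(ȳ) = N²·(1 − n/N)·s²/n.
f = 2511/23427 = 0.10718402; Var(ȳ) = 0.89281598·276/2511 = 0.09813509.
Var(Ŷ) = 23427² · 0.09813509 = 5.3858925 × 10^7.
SE(Ŷ) = √(5.3858925 × 10^7) = 7338.9.

7338.9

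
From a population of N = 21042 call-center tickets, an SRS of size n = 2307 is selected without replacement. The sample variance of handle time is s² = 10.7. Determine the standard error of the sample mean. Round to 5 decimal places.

Under SRS without replacement, Var(ȳ) = (1 − f)·s²/n with f = n/N = 2307/21042 = 0.10963787.
Var(ȳ) = (1 − 0.10963787)·10.7/2307 = 0.89036213·0.0046380581 = 0.0041295513.
SE(ȳ) = √(0.0041295513) = 0.06426.

0.06426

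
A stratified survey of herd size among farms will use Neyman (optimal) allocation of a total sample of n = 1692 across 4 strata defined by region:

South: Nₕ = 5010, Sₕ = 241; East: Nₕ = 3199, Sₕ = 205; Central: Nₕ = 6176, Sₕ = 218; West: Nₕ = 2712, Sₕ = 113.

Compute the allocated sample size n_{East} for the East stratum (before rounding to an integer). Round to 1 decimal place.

Neyman allocation: nₕ = n·NₕSₕ / Σⱼ NⱼSⱼ.
Σ NⱼSⱼ = 5010·241 + 3199·205 + 6176·218 + 2712·113 = 3.516029 × 10^6.
n_{East} = 1692·3199·205 / (3.516029 × 10^6) = 315.6.

315.6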